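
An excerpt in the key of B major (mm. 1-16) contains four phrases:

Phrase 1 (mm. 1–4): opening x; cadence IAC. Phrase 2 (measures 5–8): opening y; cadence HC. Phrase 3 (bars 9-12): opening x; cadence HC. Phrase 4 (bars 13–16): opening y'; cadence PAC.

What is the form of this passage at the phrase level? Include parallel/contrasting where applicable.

Four phrases in two halves: the first half (mm. 1–8) ends with a half cadence, the second (mm. 9–16) with a perfect authentic cadence — a large antecedent–consequent pair, i.e. a double period.
Phrase 3 begins with the same material as phrase 1, making it parallel.

parallel double period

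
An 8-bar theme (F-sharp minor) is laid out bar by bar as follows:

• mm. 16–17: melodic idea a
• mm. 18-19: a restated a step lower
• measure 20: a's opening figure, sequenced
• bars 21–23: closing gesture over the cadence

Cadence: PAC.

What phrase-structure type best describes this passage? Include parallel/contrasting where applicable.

Basic idea (mm. 16-17) + its repetition (bars 18–19) form the presentation; fragmentation and cadence (measures 20-23) form the continuation — the 8-bar whole is a sentence.

sentence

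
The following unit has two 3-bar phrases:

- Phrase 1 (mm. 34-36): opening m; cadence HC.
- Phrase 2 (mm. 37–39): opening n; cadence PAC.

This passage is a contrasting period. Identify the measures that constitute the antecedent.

measures 34–36

The antecedent is the phrase ending with the weaker cadence (half cadence, phrase 1) and the consequent the one ending more conclusively (perfect authentic cadence, phrase 2); the antecedent is mm. 34-36.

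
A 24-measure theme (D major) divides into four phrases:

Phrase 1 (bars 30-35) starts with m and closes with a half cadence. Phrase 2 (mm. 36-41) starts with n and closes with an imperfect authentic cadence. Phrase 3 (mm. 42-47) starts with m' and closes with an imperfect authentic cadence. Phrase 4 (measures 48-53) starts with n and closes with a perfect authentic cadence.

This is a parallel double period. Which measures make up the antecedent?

measures 30–41

In a double period the first pair of phrases (ending imperfect authentic cadence) is the large antecedent and the second pair (ending perfect authentic cadence) is the large consequent; the antecedent is measures 30–41.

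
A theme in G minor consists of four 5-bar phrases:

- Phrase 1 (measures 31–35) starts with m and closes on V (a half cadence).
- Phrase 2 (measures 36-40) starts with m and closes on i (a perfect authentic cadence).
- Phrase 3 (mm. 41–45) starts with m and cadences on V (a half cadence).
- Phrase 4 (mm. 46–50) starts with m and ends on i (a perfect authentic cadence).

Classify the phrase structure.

repeated period

The cadence pattern HC–PAC–HC–PAC is weak–strong twice, and phrases 3–4 restate phrases 1–2: a period heard twice, not a double period (which would end weakly at phrase 2).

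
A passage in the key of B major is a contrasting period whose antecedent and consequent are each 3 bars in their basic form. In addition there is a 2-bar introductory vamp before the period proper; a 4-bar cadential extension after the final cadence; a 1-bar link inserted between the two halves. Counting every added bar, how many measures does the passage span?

Basic contrasting period: 3 + 3 = 6 bars.
6 (basic form) + 2 (introduction) + 4 (cadential extension) + 1 (link) = 13.

13 measures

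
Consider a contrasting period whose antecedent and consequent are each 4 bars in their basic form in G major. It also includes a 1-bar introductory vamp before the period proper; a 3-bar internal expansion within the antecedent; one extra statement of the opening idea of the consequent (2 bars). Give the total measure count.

14 measures

Basic contrasting period: 4 + 4 = 8 bars.
8 (basic form) + 1 (introduction) + 3 (internal expansion) + 2 (extra statement) = 14.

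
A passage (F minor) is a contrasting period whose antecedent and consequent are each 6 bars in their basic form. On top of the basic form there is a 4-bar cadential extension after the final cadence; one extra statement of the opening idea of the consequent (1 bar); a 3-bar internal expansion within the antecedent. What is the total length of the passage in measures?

20 measures

Basic contrasting period: 6 + 6 = 12 bars.
12 (basic form) + 4 (cadential extension) + 1 (extra statement) + 3 (internal expansion) = 20.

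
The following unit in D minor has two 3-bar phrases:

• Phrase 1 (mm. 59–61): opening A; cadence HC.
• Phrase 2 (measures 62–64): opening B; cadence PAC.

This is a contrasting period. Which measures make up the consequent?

measures 62–64

The phrase ending with the weaker cadence (half cadence) is the antecedent; the one ending more conclusively (perfect authentic cadence) is the consequent. The consequent is measures 62–64.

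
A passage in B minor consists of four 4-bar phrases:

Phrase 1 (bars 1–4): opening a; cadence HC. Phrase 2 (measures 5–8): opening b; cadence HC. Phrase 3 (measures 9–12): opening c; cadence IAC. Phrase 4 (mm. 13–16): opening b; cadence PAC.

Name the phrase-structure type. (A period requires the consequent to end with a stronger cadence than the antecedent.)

contrasting double period

Four phrases in two halves: the first half (mm. 1–8) ends with a half cadence, the second (mm. 9–16) with a perfect authentic cadence — a large antecedent–consequent pair, i.e. a double period.
Phrase 3 begins with different material from phrase 1, making it contrasting.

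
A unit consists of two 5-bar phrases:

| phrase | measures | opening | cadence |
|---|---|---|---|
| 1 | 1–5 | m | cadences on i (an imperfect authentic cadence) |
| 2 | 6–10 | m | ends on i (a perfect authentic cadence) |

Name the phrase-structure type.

parallel period

Phrase 1 ends with an imperfect authentic cadence (weaker) and phrase 2 with a perfect authentic cadence (stronger): antecedent + consequent = a period.
The two phrases open with the same material (m / m), so the period is parallel.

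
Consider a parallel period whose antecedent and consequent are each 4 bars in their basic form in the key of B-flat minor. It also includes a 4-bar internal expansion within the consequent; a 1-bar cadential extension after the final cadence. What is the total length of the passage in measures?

Basic parallel period: 4 + 4 = 8 bars.
8 (basic form) + 4 (internal expansion) + 1 (cadential extension) = 13.

13 measures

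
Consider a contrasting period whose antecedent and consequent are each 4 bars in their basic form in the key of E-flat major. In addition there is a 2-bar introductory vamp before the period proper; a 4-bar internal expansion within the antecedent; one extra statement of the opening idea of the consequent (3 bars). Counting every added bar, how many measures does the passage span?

17 measures

Basic contrasting period: 4 + 4 = 8 bars.
8 (basic form) + 2 (introduction) + 4 (internal expansion) + 3 (extra statement) = 17.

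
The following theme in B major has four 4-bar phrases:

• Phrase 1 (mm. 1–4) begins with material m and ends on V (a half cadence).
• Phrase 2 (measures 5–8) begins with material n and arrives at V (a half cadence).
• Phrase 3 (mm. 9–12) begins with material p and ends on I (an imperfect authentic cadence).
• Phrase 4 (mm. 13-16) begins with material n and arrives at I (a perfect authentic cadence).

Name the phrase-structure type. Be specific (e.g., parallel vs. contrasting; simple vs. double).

Four phrases in two halves: the first half (mm. 1–8) ends with a half cadence, the second (mm. 9-16) with a perfect authentic cadence — a large antecedent–consequent pair, i.e. a double period.
Phrase 3 begins with different material from phrase 1, making it contrasting.

contrasting double period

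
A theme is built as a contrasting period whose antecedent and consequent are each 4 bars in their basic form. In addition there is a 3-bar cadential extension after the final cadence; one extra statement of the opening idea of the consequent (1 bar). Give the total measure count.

Basic contrasting period: 4 + 4 = 8 bars.
8 (basic form) + 3 (cadential extension) + 1 (extra statement) = 12.

12 measures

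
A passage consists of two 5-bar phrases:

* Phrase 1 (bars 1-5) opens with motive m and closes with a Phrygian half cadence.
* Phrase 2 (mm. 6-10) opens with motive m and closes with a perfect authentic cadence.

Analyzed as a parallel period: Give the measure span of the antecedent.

measures 1–5

The antecedent is the phrase ending with the weaker cadence (Phrygian half cadence, phrase 1) and the consequent the one ending more conclusively (perfect authentic cadence, phrase 2); the antecedent is mm. 1-5.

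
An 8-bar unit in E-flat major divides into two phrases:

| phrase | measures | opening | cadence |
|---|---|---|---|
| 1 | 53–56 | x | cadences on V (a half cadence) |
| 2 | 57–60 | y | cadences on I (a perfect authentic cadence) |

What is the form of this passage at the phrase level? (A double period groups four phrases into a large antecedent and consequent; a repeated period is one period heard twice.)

Phrase 1 ends with a half cadence (weaker) and phrase 2 with a perfect authentic cadence (stronger): antecedent + consequent = a period.
The two phrases open with different material (x / y), so the period is contrasting.

contrasting period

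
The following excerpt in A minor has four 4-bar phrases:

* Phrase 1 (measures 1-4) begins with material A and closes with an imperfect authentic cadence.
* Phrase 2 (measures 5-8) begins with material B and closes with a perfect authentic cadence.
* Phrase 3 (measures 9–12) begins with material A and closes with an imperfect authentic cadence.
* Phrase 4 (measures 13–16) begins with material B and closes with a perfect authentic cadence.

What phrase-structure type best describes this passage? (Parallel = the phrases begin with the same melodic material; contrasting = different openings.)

repeated period

The cadence pattern IAC–PAC–IAC–PAC is weak–strong twice, and phrases 3–4 restate phrases 1–2: a period heard twice, not a double period (which would end weakly at phrase 2).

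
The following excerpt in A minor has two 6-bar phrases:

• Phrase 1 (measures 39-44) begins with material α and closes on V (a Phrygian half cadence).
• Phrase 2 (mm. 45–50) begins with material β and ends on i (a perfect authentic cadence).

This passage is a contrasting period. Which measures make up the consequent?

The antecedent is the phrase ending with the weaker cadence (Phrygian half cadence, phrase 1) and the consequent the one ending more conclusively (perfect authentic cadence, phrase 2); the consequent is bars 45–50.

measures 45–50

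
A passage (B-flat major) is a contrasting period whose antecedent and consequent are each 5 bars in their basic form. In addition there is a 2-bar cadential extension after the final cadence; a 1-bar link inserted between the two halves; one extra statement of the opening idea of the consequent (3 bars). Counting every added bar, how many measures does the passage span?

Basic contrasting period: 5 + 5 = 10 bars.
10 (basic form) + 2 (cadential extension) + 1 (link) + 3 (extra statement) = 16.

16 measures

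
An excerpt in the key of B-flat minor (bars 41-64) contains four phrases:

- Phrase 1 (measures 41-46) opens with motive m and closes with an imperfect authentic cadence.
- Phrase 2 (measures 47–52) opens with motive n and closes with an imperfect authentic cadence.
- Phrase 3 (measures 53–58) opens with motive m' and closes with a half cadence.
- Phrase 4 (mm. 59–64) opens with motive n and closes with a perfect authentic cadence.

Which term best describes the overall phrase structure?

parallel double period

Four phrases in two halves: the first half (bars 41-52) ends with an imperfect authentic cadence, the second (mm. 53–64) with a perfect authentic cadence — a large antecedent–consequent pair, i.e. a double period.
Phrase 3 begins with the same material as phrase 1, making it parallel.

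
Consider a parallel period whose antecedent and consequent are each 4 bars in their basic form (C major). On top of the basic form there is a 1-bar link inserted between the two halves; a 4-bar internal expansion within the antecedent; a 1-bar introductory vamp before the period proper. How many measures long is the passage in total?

14 measures

Basic parallel period: 4 + 4 = 8 bars.
8 (basic form) + 1 (link) + 4 (internal expansion) + 1 (introduction) = 14.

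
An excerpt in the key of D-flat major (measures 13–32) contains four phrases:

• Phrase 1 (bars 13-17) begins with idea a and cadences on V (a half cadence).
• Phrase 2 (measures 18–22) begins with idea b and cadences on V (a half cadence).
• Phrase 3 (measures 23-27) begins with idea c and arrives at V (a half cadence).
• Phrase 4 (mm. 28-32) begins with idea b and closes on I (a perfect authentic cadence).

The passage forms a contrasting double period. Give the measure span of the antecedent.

In a double period the four phrases pair into a large antecedent (phrases 1–2, ending half cadence) and a large consequent (phrases 3–4, ending perfect authentic cadence). The antecedent spans mm. 13-22.

measures 13–22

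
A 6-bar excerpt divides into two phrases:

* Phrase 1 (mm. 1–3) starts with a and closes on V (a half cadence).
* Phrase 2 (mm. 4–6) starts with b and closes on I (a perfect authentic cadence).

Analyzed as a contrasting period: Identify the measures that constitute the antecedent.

The antecedent is the phrase ending with the weaker cadence (half cadence, phrase 1) and the consequent the one ending more conclusively (perfect authentic cadence, phrase 2); the antecedent is mm. 1–3.

measures 1–3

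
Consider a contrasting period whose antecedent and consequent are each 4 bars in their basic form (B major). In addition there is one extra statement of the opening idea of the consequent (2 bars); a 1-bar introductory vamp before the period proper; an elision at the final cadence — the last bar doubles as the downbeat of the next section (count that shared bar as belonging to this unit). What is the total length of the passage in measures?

11 measures

Basic contrasting period: 4 + 4 = 8 bars.
8 (basic form) + 2 (extra statement) + 1 (introduction) = 11.
The elision shares a bar with the next section but does not change this unit's count.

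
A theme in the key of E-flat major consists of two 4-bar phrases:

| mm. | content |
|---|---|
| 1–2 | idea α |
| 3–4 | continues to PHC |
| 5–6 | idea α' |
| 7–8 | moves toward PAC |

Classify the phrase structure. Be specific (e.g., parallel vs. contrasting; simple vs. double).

Phrase 1 ends with a Phrygian half cadence (weaker) and phrase 2 with a perfect authentic cadence (stronger): antecedent + consequent = a period.
The two phrases open with the same material (α / α'), so the period is parallel.

parallel period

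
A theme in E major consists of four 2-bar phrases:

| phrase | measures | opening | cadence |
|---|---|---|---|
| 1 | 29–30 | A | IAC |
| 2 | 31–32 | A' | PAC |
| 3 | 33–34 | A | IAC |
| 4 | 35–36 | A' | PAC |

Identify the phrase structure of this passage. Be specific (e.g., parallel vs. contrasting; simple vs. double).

The cadence pattern IAC–PAC–IAC–PAC is weak–strong twice, and phrases 3–4 restate phrases 1–2: a period heard twice, not a double period (which would end weakly at phrase 2).

repeated period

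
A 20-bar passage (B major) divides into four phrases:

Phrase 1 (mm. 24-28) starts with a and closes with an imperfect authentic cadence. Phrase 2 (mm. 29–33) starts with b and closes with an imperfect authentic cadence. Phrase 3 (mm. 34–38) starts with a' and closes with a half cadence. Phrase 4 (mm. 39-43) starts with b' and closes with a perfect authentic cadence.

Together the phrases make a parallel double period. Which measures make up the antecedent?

measures 24–33

In a double period the first pair of phrases (ending imperfect authentic cadence) is the large antecedent and the second pair (ending perfect authentic cadence) is the large consequent; the antecedent is measures 24–33.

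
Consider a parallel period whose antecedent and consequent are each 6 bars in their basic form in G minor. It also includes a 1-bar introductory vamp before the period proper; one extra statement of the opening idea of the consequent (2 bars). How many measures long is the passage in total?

15 measures

Basic parallel period: 6 + 6 = 12 bars.
12 (basic form) + 1 (introduction) + 2 (extra statement) = 15.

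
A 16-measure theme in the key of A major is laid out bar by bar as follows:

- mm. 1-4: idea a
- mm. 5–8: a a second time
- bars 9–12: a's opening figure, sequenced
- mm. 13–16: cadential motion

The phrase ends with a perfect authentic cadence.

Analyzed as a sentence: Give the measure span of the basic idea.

measures 1–4

The presentation of a sentence is the basic idea (bars 1-4) plus its repetition (bars 5–8); the basic idea is therefore measures 1-4.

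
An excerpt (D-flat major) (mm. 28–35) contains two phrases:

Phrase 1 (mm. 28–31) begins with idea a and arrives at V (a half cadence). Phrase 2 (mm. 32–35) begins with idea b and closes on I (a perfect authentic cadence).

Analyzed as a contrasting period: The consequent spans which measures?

The antecedent is the phrase ending with the weaker cadence (half cadence, phrase 1) and the consequent the one ending more conclusively (perfect authentic cadence, phrase 2); the consequent is bars 32–35.

measures 32–35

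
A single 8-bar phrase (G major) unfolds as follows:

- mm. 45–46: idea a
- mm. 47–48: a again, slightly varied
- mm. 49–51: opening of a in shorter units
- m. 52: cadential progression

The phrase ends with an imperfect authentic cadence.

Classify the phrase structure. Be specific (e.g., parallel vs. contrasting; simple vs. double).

Basic idea (mm. 45–46) + its repetition (measures 47-48) form the presentation; fragmentation and cadence (bars 49-52) form the continuation — the 8-bar whole is a sentence.

sentence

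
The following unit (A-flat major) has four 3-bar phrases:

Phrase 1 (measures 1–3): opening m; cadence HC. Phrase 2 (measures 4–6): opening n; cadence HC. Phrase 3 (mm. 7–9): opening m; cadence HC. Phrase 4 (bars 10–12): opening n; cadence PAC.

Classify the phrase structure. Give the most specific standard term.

parallel double period

Four phrases in two halves: the first half (mm. 1–6) ends with a half cadence, the second (bars 7–12) with a perfect authentic cadence — a large antecedent–consequent pair, i.e. a double period.
Phrase 3 begins with the same material as phrase 1, making it parallel.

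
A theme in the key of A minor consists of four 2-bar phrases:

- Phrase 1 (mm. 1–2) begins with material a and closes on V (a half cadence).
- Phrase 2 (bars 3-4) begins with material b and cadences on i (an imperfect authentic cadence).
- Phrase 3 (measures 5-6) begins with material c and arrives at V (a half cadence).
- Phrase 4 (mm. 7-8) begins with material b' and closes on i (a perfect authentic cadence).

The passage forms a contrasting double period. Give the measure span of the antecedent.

measures 1–4

In a double period the four phrases pair into a large antecedent (phrases 1–2, ending imperfect authentic cadence) and a large consequent (phrases 3–4, ending perfect authentic cadence). The antecedent spans mm. 1–4.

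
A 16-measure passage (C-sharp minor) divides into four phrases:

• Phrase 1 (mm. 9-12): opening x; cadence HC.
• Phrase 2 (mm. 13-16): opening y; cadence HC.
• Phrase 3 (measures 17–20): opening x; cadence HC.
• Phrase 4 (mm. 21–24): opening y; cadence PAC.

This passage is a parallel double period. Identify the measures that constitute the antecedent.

measures 9–16

In a double period the four phrases pair into a large antecedent (phrases 1–2, ending half cadence) and a large consequent (phrases 3–4, ending perfect authentic cadence). The antecedent spans mm. 9-16.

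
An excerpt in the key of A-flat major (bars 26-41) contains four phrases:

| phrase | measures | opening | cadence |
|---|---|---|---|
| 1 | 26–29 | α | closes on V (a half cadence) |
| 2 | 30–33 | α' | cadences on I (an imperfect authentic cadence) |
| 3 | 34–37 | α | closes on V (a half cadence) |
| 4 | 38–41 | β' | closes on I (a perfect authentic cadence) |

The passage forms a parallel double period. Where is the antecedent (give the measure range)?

In a double period the four phrases pair into a large antecedent (phrases 1–2, ending imperfect authentic cadence) and a large consequent (phrases 3–4, ending perfect authentic cadence). The antecedent spans mm. 26–33.

measures 26–33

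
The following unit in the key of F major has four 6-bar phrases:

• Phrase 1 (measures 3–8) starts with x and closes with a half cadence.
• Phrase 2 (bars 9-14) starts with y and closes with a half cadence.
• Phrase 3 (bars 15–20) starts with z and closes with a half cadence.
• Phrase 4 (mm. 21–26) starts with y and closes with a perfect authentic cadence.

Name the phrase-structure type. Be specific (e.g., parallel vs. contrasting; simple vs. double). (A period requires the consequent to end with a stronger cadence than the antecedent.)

Four phrases in two halves: the first half (mm. 3–14) ends with a half cadence, the second (measures 15-26) with a perfect authentic cadence — a large antecedent–consequent pair, i.e. a double period.
Phrase 3 begins with different material from phrase 1, making it contrasting.

contrasting double period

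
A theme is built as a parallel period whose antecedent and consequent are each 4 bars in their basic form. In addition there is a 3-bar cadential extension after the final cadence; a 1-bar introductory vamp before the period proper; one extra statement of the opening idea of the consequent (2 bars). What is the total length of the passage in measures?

Basic parallel period: 4 + 4 = 8 bars.
8 (basic form) + 3 (cadential extension) + 1 (introduction) + 2 (extra statement) = 14.

14 measures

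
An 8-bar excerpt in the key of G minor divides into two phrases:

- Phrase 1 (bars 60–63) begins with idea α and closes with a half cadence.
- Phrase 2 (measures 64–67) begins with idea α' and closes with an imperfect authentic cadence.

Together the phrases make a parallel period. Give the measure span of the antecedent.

measures 60–63

The phrase ending with the weaker cadence (half cadence) is the antecedent; the one ending more conclusively (imperfect authentic cadence) is the consequent. The antecedent is measures 60–63.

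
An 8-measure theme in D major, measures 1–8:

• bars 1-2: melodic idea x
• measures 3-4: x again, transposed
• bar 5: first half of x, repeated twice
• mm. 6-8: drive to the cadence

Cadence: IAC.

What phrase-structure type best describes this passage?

sentence

Basic idea (mm. 1-2) + its repetition (mm. 3–4) form the presentation; fragmentation and cadence (measures 5–8) form the continuation — the 8-bar whole is a sentence.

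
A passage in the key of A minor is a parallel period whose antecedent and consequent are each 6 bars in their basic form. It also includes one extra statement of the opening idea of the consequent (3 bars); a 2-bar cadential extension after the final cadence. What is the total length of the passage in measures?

Basic parallel period: 6 + 6 = 12 bars.
12 (basic form) + 3 (extra statement) + 2 (cadential extension) = 17.

17 measures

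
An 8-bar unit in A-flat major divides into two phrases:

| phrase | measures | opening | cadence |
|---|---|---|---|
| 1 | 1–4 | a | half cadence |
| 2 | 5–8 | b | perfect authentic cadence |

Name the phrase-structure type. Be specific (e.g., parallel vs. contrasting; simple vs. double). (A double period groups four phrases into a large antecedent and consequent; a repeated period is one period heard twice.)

contrasting period

Phrase 1 ends with a half cadence (weaker) and phrase 2 with a perfect authentic cadence (stronger): antecedent + consequent = a period.
The two phrases open with different material (a / b), so the period is contrasting.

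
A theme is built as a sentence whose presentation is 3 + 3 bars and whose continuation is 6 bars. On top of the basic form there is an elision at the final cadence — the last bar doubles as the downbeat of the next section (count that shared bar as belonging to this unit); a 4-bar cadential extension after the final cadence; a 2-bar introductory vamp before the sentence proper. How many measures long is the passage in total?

Basic sentence: 3 + 3 + 6 = 12 bars.
12 (basic form) + 4 (cadential extension) + 2 (introduction) = 18.
The elision shares a bar with the next section but does not change this unit's count.

18 measures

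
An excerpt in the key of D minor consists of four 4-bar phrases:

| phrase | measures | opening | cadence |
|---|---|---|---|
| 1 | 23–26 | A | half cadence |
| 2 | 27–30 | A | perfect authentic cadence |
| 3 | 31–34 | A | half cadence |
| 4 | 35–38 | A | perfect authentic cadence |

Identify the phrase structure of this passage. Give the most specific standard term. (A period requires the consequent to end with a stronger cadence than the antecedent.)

The cadence pattern HC–PAC–HC–PAC is weak–strong twice, and phrases 3–4 restate phrases 1–2: a period heard twice, not a double period (which would end weakly at phrase 2).

repeated period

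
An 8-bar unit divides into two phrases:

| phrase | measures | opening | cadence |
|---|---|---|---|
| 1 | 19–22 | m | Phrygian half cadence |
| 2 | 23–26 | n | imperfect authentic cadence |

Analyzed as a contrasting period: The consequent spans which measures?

The antecedent is the phrase ending with the weaker cadence (Phrygian half cadence, phrase 1) and the consequent the one ending more conclusively (imperfect authentic cadence, phrase 2); the consequent is mm. 23–26.

measures 23–26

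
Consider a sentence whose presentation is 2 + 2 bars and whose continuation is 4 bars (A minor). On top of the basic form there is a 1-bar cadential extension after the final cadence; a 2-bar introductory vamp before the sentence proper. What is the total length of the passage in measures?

Basic sentence: 2 + 2 + 4 = 8 bars.
8 (basic form) + 1 (cadential extension) + 2 (introduction) = 11.

11 measures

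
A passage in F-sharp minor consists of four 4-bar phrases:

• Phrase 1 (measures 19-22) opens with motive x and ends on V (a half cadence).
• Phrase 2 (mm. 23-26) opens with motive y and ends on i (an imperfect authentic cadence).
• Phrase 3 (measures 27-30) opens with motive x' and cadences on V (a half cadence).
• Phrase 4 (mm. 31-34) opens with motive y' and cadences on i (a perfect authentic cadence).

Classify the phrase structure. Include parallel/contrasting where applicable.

parallel double period

Four phrases in two halves: the first half (measures 19-26) ends with an imperfect authentic cadence, the second (measures 27-34) with a perfect authentic cadence — a large antecedent–consequent pair, i.e. a double period.
Phrase 3 begins with the same material as phrase 1, making it parallel.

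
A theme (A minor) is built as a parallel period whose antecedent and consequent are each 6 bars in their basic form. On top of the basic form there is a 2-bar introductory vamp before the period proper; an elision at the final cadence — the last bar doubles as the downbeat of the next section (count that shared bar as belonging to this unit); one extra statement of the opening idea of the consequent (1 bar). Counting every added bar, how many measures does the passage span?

Basic parallel period: 6 + 6 = 12 bars.
12 (basic form) + 2 (introduction) + 1 (extra statement) = 15.
The elision shares a bar with the next section but does not change this unit's count.

15 measures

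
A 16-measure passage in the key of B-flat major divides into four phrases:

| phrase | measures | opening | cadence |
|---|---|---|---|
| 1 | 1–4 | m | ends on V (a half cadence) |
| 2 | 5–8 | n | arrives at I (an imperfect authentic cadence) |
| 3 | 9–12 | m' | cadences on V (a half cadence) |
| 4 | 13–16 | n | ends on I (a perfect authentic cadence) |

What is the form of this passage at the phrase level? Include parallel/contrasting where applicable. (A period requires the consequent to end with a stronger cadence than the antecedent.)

parallel double period

Four phrases in two halves: the first half (mm. 1-8) ends with an imperfect authentic cadence, the second (mm. 9–16) with a perfect authentic cadence — a large antecedent–consequent pair, i.e. a double period.
Phrase 3 begins with the same material as phrase 1, making it parallel.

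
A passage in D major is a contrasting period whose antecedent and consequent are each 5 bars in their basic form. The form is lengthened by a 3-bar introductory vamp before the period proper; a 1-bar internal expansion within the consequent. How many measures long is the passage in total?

14 measures

Basic contrasting period: 5 + 5 = 10 bars.
10 (basic form) + 3 (introduction) + 1 (internal expansion) = 14.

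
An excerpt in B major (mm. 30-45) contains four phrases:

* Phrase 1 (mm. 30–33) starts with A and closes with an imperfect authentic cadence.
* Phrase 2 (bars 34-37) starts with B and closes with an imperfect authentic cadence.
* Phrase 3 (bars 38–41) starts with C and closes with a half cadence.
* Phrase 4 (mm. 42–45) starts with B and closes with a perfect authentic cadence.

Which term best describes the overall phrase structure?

contrasting double period

Four phrases in two halves: the first half (mm. 30–37) ends with an imperfect authentic cadence, the second (mm. 38-45) with a perfect authentic cadence — a large antecedent–consequent pair, i.e. a double period.
Phrase 3 begins with different material from phrase 1, making it contrasting.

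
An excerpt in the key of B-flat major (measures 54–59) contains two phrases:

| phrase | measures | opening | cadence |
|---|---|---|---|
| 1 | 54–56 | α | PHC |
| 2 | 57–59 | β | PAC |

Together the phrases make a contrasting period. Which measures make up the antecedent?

measures 54–56

The phrase ending with the weaker cadence (Phrygian half cadence) is the antecedent; the one ending more conclusively (perfect authentic cadence) is the consequent. The antecedent is measures 54–56.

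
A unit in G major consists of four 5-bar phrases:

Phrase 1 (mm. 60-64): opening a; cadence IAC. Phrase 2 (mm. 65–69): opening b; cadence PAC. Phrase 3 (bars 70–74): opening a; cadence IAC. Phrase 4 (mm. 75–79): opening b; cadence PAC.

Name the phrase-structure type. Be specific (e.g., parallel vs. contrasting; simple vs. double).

The cadence pattern IAC–PAC–IAC–PAC is weak–strong twice, and phrases 3–4 restate phrases 1–2: a period heard twice, not a double period (which would end weakly at phrase 2).

repeated period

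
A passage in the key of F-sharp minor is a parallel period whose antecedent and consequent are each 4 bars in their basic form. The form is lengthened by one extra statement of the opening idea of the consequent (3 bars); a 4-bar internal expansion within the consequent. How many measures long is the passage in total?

15 measures

Basic parallel period: 4 + 4 = 8 bars.
8 (basic form) + 3 (extra statement) + 4 (internal expansion) = 15.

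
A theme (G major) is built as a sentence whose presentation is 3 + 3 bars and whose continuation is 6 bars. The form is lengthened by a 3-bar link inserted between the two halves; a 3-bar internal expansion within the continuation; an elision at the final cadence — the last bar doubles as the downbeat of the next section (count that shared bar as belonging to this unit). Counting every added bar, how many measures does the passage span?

18 measures

Basic sentence: 3 + 3 + 6 = 12 bars.
12 (basic form) + 3 (link) + 3 (internal expansion) = 18.
The elision shares a bar with the next section but does not change this unit's count.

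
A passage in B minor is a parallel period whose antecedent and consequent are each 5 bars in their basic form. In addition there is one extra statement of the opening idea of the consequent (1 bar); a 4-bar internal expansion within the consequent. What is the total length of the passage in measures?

Basic parallel period: 5 + 5 = 10 bars.
10 (basic form) + 1 (extra statement) + 4 (internal expansion) = 15.

15 measures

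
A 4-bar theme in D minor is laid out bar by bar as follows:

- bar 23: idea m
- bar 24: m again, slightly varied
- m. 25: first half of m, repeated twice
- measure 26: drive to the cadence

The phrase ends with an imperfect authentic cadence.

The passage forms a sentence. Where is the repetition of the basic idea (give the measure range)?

The presentation of a sentence is the basic idea (bar 23) plus its repetition (bar 24); the repetition of the basic idea is therefore measure 24.

measures 24–24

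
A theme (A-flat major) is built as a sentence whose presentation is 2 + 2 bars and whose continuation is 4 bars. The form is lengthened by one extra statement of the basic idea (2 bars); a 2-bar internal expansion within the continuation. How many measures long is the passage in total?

12 measures

Basic sentence: 2 + 2 + 4 = 8 bars.
8 (basic form) + 2 (extra statement) + 2 (internal expansion) = 12.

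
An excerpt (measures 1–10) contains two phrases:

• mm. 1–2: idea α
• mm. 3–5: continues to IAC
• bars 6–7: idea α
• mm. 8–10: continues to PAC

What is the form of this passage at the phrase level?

parallel period

Phrase 1 ends with an imperfect authentic cadence (weaker) and phrase 2 with a perfect authentic cadence (stronger): antecedent + consequent = a period.
The two phrases open with the same material (α / α), so the period is parallel.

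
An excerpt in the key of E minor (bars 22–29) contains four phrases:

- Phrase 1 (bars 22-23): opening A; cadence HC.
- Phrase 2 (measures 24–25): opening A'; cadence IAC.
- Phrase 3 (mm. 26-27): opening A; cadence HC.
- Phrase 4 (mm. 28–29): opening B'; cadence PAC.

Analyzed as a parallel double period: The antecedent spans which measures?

In a double period the four phrases pair into a large antecedent (phrases 1–2, ending imperfect authentic cadence) and a large consequent (phrases 3–4, ending perfect authentic cadence). The antecedent spans measures 22-25.

measures 22–25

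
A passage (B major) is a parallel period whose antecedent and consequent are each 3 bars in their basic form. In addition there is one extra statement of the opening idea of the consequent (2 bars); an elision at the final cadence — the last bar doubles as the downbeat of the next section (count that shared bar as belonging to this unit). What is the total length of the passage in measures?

Basic parallel period: 3 + 3 = 6 bars.
6 (basic form) + 2 (extra statement) = 8.
The elision shares a bar with the next section but does not change this unit's count.

8 measures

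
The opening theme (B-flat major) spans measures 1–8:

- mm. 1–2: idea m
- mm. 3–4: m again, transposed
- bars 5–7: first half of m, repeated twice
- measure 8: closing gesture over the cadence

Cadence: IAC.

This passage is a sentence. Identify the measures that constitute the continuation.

After the presentation (measures 1–4), the continuation covers the fragmentation through the cadence: measures 5-8.

measures 5–8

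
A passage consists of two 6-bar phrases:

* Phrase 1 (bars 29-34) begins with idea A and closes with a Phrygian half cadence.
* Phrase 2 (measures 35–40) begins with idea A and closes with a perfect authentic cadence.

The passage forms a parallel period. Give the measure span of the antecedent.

The phrase ending with the weaker cadence (Phrygian half cadence) is the antecedent; the one ending more conclusively (perfect authentic cadence) is the consequent. The antecedent is measures 29–34.

measures 29–34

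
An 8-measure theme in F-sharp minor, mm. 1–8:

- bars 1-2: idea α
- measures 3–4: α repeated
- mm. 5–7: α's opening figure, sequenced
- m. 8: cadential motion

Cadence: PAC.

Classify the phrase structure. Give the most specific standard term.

Basic idea (mm. 1–2) + its repetition (mm. 3-4) form the presentation; fragmentation and cadence (mm. 5-8) form the continuation — the 8-bar whole is a sentence.

sentence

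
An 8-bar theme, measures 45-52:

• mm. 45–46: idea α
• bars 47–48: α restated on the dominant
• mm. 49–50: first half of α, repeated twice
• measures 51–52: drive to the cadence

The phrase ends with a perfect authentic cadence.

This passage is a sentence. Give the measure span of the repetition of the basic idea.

The presentation of a sentence is the basic idea (measures 45–46) plus its repetition (bars 47–48); the repetition of the basic idea is therefore bars 47–48.

measures 47–48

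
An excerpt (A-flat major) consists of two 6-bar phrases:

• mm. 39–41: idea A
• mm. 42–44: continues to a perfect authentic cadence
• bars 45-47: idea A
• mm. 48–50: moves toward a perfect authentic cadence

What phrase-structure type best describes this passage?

repeated phrase

Both phrases have the same opening (A) and the same cadence (perfect authentic cadence): the second is a restatement, not a consequent, so this is a repeated phrase rather than a period.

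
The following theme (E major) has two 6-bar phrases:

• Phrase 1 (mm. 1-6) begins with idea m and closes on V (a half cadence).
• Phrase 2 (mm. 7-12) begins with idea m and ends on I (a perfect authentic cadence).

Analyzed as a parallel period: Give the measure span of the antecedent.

The antecedent is the phrase ending with the weaker cadence (half cadence, phrase 1) and the consequent the one ending more conclusively (perfect authentic cadence, phrase 2); the antecedent is mm. 1–6.

measures 1–6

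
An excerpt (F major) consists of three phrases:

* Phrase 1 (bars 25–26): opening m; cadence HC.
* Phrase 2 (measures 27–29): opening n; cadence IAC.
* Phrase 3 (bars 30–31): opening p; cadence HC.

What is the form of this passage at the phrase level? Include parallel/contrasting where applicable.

The final phrase closes with a half cadence, which is not stronger than the preceding imperfect authentic cadence; the 3 phrases lack an overall antecedent–consequent design and so form a phrase group.

phrase group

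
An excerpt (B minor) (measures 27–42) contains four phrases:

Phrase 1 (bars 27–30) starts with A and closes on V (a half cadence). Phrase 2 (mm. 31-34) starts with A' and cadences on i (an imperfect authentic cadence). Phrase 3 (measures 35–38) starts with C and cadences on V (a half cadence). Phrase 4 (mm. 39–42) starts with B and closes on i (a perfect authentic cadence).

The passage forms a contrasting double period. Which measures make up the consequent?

measures 35–42

In a double period the four phrases pair into a large antecedent (phrases 1–2, ending imperfect authentic cadence) and a large consequent (phrases 3–4, ending perfect authentic cadence). The consequent spans mm. 35–42.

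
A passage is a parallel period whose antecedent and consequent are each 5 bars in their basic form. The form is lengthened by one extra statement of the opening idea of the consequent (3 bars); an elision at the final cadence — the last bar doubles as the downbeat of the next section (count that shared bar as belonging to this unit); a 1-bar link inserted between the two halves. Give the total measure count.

14 measures

Basic parallel period: 5 + 5 = 10 bars.
10 (basic form) + 3 (extra statement) + 1 (link) = 14.
The elision shares a bar with the next section but does not change this unit's count.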